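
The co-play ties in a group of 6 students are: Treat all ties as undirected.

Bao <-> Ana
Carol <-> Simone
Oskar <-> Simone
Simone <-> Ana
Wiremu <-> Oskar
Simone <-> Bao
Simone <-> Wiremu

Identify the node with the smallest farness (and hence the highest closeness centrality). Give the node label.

Farness (sum of distances to all others) for each node — Ana:8, Bao:8, Carol:9, Oskar:8, Simone:5, Wiremu:8.
The smallest farness is 5, for Simone, so Simone has the highest closeness.

Simone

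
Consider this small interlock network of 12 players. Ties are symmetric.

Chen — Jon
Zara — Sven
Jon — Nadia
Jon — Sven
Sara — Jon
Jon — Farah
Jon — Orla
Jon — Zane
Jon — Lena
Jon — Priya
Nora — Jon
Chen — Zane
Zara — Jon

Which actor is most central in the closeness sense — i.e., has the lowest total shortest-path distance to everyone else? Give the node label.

Farness (sum of distances to all others) for each node — Chen:20, Farah:21, Jon:11, Lena:21, Nadia:21, Nora:21, Orla:21, Priya:21, Sara:21, Sven:20, Zane:20, Zara:20.
The smallest farness is 11, for Jon, so Jon has the highest closeness.

Jon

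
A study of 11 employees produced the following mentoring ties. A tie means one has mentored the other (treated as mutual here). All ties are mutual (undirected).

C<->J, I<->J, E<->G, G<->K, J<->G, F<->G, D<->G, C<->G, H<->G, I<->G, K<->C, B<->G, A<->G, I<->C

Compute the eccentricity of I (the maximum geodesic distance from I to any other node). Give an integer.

2

Distances from I: A:2, B:2, C:1, D:2, E:2, F:2, G:1, H:2, J:1, K:2.
The largest is 2 (to D, F, B, A, E, K, and H), so the eccentricity of I is 2.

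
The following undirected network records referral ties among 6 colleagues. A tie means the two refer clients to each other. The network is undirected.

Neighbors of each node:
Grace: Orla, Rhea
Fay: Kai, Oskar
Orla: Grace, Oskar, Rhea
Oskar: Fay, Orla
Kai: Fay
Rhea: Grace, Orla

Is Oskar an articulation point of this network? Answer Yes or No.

Removing Oskar leaves {Fay and Kai} with no path to {Grace, Orla, and Rhea}, so the network splits into 2 components. Oskar is a cut vertex.

Yes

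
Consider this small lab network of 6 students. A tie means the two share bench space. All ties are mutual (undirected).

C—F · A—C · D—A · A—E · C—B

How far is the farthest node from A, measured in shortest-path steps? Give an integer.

Distances from A: B:2, C:1, D:1, E:1, F:2.
The largest is 2 (to B and F), so the eccentricity of A is 2.

2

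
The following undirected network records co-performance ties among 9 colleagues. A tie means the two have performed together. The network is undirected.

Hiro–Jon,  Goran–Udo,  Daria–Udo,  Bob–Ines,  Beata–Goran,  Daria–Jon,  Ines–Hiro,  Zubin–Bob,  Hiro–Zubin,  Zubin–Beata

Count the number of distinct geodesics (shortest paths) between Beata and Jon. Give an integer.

1

The shortest distance is 3, and the only length-3 path is Beata–Zubin–Hiro–Jon. So there is exactly 1 shortest path.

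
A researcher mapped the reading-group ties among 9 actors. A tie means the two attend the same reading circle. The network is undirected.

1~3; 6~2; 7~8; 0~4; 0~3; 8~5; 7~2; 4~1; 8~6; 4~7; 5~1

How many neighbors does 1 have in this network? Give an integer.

3

1 is directly tied to 3, 4, and 5. That is 3 neighbors, so the degree of 1 is 3.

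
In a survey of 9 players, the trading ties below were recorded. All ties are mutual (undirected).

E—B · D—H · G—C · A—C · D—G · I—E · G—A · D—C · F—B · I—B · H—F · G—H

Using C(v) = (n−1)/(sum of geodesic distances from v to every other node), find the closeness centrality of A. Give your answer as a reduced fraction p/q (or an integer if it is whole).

8/23

Distances from A: B:4, C:1, D:2, E:5, F:3, G:1, H:2, I:5. Sum = 23.
n = 9, so closeness = 8/23.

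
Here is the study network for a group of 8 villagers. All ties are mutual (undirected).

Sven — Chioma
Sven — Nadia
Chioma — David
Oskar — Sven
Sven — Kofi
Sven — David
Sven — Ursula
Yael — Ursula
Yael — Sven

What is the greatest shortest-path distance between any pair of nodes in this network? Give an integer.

Eccentricity of each node (its greatest distance to any other): Chioma:2, David:2, Kofi:2, Nadia:2, Oskar:2, Sven:1, Ursula:2, Yael:2.
The maximum eccentricity is 2, realized for instance by the pair Ursula–Oskar via Ursula – Sven – Oskar. So the diameter is 2.

2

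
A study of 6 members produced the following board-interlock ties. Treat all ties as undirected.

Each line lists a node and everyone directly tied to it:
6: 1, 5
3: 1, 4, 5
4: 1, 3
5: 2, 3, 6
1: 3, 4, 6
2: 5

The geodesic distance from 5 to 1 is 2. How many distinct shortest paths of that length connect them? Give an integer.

The shortest distance is 2. The length-2 paths are: 5–6–1; 5–3–1.
That gives 2 distinct shortest paths.

2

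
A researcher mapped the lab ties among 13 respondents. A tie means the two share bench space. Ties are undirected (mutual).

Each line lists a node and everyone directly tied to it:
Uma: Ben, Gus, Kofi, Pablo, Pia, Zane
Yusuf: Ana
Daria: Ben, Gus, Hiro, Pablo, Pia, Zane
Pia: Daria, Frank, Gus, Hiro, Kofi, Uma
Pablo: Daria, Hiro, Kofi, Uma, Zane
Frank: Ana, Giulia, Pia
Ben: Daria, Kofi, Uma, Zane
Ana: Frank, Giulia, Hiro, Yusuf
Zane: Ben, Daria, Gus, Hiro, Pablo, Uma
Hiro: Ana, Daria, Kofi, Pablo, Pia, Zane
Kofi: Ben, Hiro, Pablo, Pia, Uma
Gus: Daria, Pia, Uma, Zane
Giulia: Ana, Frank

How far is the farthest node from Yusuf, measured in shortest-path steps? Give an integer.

Distances from Yusuf: Ana:1, Ben:4, Daria:3, Frank:2, Giulia:2, Gus:4, Hiro:2, Kofi:3, Pablo:3, Pia:3, Uma:4, Zane:3.
The largest is 4 (to Gus, Uma, and Ben), so the eccentricity of Yusuf is 4.

4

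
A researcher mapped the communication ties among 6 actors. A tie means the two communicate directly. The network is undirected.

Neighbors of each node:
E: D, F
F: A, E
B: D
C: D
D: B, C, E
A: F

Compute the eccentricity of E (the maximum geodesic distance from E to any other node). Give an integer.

2

Distances from E: A:2, B:2, C:2, D:1, F:1.
The largest is 2 (to A, C, and B), so the eccentricity of E is 2.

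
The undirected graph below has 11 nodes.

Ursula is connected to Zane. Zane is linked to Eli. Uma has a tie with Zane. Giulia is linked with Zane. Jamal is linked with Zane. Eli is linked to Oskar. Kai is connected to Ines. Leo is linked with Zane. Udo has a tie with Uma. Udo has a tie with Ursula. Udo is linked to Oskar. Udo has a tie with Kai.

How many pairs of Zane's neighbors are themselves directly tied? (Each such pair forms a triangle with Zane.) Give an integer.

0

Zane's neighbors are Eli, Giulia, Jamal, Leo, Uma, and Ursula, but none of them are tied to each other, so no triangle contains Zane.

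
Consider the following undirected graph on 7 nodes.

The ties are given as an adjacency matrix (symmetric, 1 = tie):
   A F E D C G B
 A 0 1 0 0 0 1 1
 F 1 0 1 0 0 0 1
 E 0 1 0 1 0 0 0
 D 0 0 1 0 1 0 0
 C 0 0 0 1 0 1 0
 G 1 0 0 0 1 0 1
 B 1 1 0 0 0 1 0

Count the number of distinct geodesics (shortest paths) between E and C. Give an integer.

1

The shortest distance is 2, and the only length-2 path is E–D–C. So there is exactly 1 shortest path.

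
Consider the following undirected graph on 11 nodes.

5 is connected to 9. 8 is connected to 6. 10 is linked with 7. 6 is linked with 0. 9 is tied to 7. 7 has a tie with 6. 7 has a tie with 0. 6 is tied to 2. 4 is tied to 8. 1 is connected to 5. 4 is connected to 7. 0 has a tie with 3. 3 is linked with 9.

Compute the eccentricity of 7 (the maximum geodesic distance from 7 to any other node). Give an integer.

Distances from 7: 0:1, 1:3, 2:2, 3:2, 4:1, 5:2, 6:1, 8:2, 9:1, 10:1.
The largest is 3 (to 1), so the eccentricity of 7 is 3.

3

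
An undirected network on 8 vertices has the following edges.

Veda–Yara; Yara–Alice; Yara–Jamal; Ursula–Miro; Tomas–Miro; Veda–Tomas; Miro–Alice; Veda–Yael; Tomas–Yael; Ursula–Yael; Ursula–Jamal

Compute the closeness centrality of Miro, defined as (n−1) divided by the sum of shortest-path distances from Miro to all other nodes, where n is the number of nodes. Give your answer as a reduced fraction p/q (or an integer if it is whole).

Distances from Miro: Alice:1, Jamal:2, Tomas:1, Ursula:1, Veda:2, Yael:2, Yara:2. Sum = 11.
n = 8, so closeness = 7/11.

7/11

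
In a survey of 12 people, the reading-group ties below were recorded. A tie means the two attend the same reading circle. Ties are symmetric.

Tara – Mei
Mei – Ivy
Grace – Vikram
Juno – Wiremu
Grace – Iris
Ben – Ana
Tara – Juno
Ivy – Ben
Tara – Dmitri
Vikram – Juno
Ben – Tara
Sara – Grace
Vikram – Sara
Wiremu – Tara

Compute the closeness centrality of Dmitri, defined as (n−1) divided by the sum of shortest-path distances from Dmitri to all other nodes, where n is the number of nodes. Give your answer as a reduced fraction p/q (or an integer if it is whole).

Distances from Dmitri: Ana:3, Ben:2, Grace:4, Iris:5, Ivy:3, Juno:2, Mei:2, Sara:4, Tara:1, Vikram:3, Wiremu:2. Sum = 31.
n = 12, so closeness = 11/31.

11/31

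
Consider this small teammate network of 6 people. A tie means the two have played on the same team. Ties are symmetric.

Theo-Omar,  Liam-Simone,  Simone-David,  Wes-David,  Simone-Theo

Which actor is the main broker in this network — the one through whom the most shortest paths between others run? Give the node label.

Simone

Unnormalized betweenness of each node: David:4, Liam:0, Omar:0, Simone:8, Theo:4, Wes:0.
Simone has the largest value, 8, making it the main broker — the node through which the most shortest paths run.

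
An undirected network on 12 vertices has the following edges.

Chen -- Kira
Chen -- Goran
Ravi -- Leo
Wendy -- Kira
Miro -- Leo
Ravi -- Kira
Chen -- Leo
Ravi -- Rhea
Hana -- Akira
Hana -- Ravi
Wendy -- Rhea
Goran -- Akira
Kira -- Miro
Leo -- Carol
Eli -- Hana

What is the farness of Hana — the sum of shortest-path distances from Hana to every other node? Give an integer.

23

Distances from Hana: Akira:1, Carol:3, Chen:3, Eli:1, Goran:2, Kira:2, Leo:2, Miro:3, Ravi:1, Rhea:2, Wendy:3.
Sum = 1 + 3 + 3 + 1 + 2 + 2 + 2 + 3 + 1 + 2 + 3 = 23.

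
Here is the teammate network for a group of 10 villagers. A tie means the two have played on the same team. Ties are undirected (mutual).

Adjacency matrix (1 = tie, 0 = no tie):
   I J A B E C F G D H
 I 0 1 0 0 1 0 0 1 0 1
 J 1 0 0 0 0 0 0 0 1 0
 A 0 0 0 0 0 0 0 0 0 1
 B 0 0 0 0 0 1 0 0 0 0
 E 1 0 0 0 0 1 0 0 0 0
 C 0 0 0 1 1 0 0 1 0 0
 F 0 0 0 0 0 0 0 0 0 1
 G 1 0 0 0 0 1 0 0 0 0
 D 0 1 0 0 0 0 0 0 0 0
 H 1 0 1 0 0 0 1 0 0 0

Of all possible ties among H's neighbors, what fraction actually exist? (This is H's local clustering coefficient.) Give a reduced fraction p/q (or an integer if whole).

0

H's neighbors: A, F, and I (k = 3).
Possible neighbor pairs: C(3,2) = 3. Edges among them: none → e = 0.
Clustering(H) = 0/3 = 0.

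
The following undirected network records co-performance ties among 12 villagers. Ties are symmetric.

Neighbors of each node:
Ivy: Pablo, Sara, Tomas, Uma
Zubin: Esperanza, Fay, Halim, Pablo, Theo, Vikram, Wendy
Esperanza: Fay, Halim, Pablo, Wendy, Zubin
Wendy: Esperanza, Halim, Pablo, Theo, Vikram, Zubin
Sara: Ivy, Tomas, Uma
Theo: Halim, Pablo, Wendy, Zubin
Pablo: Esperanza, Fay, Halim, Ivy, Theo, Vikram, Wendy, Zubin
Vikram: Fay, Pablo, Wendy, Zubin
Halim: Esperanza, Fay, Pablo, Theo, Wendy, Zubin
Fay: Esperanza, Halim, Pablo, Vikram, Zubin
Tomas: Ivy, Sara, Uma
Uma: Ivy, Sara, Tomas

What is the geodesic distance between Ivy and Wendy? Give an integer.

2

One shortest route is Ivy – Pablo – Wendy, which uses 2 edges, and Ivy and Wendy are not directly tied, so nothing shorter exists. So d(Ivy,Wendy) = 2.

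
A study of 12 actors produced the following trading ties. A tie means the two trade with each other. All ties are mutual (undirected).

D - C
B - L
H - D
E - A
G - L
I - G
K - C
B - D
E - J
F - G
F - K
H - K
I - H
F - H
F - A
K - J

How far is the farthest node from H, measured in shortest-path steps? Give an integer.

3

Distances from H: A:2, B:2, C:2, D:1, E:3, F:1, G:2, I:1, J:2, K:1, L:3.
The largest is 3 (to E and L), so the eccentricity of H is 3.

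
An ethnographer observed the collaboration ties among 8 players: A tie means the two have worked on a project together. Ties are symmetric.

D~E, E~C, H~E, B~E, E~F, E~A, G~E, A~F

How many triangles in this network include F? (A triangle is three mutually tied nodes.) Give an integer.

1

F's neighbors: A and E.
Neighbor pairs that are themselves tied: F–A–E. Each forms one triangle with F, for 1 in total.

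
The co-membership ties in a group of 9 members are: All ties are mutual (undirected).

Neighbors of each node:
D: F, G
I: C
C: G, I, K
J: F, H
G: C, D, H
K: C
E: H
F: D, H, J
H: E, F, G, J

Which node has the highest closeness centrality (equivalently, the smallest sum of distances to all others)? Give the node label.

G

Farness (sum of distances to all others) for each node — C:16, D:17, E:21, F:18, G:13, H:14, I:23, J:19, K:23.
The smallest farness is 13, for G, so G has the highest closeness.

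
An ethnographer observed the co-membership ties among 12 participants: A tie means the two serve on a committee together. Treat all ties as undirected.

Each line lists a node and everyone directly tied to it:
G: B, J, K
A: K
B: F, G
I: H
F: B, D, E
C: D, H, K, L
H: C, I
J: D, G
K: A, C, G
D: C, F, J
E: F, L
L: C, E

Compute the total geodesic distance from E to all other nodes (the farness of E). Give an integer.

Distances from E: A:4, B:2, C:2, D:2, F:1, G:3, H:3, I:4, J:3, K:3, L:1.
Sum = 4 + 2 + 2 + 2 + 1 + 3 + 3 + 4 + 3 + 3 + 1 = 28.

28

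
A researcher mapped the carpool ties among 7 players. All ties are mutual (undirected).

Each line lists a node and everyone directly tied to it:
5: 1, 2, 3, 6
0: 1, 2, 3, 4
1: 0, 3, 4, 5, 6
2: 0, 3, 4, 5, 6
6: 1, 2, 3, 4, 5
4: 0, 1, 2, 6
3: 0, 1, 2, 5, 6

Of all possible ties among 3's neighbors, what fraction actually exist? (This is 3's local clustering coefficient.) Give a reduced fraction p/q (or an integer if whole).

7/10

3's neighbors: 0, 1, 2, 5, and 6 (k = 5).
Possible neighbor pairs: C(5,2) = 10. Edges among them: 0–1, 0–2, 1–5, 1–6, 2–5, 2–6, 5–6 → e = 7.
Clustering(3) = 7/10.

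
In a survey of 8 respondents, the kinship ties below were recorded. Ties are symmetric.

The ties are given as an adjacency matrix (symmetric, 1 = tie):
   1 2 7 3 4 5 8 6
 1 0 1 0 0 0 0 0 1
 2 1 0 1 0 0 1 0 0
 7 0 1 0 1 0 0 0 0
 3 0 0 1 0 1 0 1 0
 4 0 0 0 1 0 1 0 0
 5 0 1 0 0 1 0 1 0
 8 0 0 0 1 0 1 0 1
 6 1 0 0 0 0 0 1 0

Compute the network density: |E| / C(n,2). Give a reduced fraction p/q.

There are 10 edges and 8 nodes, so the maximum possible is C(8,2) = 28.
Density = 10/28 = 5/14.

5/14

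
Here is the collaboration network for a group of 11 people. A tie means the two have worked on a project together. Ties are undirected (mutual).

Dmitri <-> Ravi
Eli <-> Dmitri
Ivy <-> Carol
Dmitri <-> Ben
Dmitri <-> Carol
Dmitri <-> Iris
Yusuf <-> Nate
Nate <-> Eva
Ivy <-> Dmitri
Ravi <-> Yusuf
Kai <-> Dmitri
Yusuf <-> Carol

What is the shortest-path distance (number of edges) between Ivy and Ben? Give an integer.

One shortest route is Ivy – Dmitri – Ben, which uses 2 edges, and Ivy and Ben are not directly tied, so nothing shorter exists. So d(Ivy,Ben) = 2.

2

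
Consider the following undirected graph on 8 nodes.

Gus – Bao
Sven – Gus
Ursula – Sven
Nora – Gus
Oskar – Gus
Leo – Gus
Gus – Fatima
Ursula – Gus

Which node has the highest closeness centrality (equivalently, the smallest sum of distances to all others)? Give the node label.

Farness (sum of distances to all others) for each node — Bao:13, Fatima:13, Gus:7, Leo:13, Nora:13, Oskar:13, Sven:12, Ursula:12.
The smallest farness is 7, for Gus, so Gus has the highest closeness.

Gus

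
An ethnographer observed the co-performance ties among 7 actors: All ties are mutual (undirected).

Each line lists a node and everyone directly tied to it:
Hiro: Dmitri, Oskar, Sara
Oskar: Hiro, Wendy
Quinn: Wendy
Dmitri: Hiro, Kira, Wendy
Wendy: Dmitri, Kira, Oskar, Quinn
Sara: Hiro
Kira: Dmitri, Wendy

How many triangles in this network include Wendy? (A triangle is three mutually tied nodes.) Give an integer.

1

Wendy's neighbors: Dmitri, Kira, Oskar, and Quinn.
Neighbor pairs that are themselves tied: Wendy–Dmitri–Kira. Each forms one triangle with Wendy, for 1 in total.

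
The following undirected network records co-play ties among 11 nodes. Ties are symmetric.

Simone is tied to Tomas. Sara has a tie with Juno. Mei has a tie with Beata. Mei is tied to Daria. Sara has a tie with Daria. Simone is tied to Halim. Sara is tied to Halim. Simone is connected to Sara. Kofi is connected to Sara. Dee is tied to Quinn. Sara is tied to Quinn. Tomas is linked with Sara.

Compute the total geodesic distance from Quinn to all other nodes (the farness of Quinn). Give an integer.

21

Distances from Quinn: Beata:4, Daria:2, Dee:1, Halim:2, Juno:2, Kofi:2, Mei:3, Sara:1, Simone:2, Tomas:2.
Sum = 4 + 2 + 1 + 2 + 2 + 2 + 3 + 1 + 2 + 2 = 21.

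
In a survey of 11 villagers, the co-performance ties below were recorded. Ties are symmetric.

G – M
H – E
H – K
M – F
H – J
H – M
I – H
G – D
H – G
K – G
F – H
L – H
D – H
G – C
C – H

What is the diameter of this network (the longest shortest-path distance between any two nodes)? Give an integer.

2

Eccentricity of each node (its greatest distance to any other): C:2, D:2, E:2, F:2, G:2, H:1, I:2, J:2, K:2, L:2, M:2.
The maximum eccentricity is 2, realized for instance by the pair C–L via C – H – L. So the diameter is 2.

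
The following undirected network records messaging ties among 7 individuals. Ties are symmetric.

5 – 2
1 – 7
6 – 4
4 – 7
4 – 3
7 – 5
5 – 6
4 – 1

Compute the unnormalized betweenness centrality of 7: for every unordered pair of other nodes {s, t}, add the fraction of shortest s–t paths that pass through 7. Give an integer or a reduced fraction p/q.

4

Pairs whose geodesics pass through 7 — 2–1: 1; 2–4: 1/2; 2–3: 1/2; 5–1: 1; 5–4: 1/2; 5–3: 1/2.
All other pairs contribute 0.
Summing the contributions gives betweenness(7) = 4.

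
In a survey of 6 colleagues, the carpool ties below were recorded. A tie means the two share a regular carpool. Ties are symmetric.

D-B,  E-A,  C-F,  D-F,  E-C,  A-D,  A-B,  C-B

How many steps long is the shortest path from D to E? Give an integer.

One shortest route is D – A – E, which uses 2 edges, and D and E are not directly tied, so nothing shorter exists. So d(D,E) = 2.

2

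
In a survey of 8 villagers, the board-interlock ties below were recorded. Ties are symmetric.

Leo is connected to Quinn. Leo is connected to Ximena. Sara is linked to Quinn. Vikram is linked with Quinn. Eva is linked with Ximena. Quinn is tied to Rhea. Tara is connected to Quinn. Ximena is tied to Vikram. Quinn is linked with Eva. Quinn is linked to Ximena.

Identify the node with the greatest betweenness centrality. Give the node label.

Quinn

Unnormalized betweenness of each node: Eva:0, Leo:0, Quinn:33/2, Rhea:0, Sara:0, Tara:0, Vikram:0, Ximena:3/2.
Quinn has the largest value, 33/2, making it the main broker — the node through which the most shortest paths run.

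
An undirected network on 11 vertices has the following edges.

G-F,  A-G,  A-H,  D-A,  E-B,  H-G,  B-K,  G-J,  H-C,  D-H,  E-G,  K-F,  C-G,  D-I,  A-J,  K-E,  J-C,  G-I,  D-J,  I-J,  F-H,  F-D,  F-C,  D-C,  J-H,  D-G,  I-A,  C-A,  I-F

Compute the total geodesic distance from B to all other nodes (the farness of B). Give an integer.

24

Distances from B: A:3, C:3, D:3, E:1, F:2, G:2, H:3, I:3, J:3, K:1.
Sum = 3 + 3 + 3 + 1 + 2 + 2 + 3 + 3 + 3 + 1 = 24.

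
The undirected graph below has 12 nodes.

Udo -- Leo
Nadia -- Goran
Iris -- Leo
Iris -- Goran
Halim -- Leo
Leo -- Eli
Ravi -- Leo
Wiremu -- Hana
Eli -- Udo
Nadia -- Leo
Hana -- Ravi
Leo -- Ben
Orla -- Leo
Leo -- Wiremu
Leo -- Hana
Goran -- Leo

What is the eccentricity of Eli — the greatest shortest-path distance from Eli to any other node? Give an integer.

2

Distances from Eli: Ben:2, Goran:2, Halim:2, Hana:2, Iris:2, Leo:1, Nadia:2, Orla:2, Ravi:2, Udo:1, Wiremu:2.
The largest is 2 (to Orla, Ravi, Wiremu, Hana, Nadia, Ben, Goran, Iris, and Halim), so the eccentricity of Eli is 2.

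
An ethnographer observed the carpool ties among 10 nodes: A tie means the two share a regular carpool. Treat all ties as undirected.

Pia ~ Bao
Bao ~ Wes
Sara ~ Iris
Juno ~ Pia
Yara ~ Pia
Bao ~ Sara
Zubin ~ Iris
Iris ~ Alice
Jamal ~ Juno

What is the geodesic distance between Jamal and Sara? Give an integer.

4

One shortest route is Jamal – Juno – Pia – Bao – Sara, which uses 4 edges, and at distance 3 from Jamal we only reach {Bao, Yara}, which does not include Sara. So d(Jamal,Sara) = 4.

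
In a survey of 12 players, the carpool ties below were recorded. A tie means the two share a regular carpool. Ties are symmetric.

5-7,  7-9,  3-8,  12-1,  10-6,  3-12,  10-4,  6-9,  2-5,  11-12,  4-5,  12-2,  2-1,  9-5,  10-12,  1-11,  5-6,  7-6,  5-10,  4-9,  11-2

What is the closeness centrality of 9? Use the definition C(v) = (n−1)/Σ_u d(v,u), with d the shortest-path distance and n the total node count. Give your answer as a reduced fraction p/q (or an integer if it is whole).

Distances from 9: 1:3, 2:2, 3:4, 4:1, 5:1, 6:1, 7:1, 8:5, 10:2, 11:3, 12:3. Sum = 26.
n = 12, so closeness = 11/26.

11/26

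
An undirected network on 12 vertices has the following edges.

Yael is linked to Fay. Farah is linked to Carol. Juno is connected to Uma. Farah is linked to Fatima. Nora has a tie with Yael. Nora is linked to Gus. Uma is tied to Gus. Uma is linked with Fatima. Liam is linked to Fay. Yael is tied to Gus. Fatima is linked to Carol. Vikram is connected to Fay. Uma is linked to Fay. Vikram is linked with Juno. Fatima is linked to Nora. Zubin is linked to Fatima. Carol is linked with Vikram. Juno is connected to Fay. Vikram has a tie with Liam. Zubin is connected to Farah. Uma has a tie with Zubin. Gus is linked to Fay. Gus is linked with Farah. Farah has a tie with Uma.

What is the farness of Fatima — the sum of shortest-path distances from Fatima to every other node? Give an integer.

18

Distances from Fatima: Carol:1, Farah:1, Fay:2, Gus:2, Juno:2, Liam:3, Nora:1, Uma:1, Vikram:2, Yael:2, Zubin:1.
Sum = 1 + 1 + 2 + 2 + 2 + 3 + 1 + 1 + 2 + 2 + 1 = 18.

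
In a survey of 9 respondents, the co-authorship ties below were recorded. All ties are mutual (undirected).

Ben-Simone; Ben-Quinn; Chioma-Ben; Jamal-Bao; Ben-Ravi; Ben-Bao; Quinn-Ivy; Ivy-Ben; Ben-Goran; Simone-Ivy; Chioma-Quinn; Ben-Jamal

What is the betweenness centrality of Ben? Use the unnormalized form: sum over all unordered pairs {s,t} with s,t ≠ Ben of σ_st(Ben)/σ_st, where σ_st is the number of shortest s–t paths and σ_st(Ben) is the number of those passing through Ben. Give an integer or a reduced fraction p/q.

23

Pairs whose geodesics pass through Ben — Simone–Quinn: 1/2; Simone–Chioma: 1; Simone–Jamal: 1; Simone–Goran: 1; Simone–Ravi: 1; Simone–Bao: 1; Quinn–Jamal: 1; Quinn–Goran: 1; Quinn–Ravi: 1; Quinn–Bao: 1; Chioma–Jamal: 1; Chioma–Goran: 1; Chioma–Ravi: 1; Chioma–Ivy: 1/2 … (+10 more pairs).
All other pairs contribute 0.
Summing the contributions gives betweenness(Ben) = 23.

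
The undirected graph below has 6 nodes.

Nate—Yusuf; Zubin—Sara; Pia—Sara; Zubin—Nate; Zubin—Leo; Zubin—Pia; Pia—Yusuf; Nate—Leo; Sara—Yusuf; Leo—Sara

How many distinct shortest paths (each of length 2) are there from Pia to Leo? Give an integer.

2

The shortest distance is 2. The length-2 paths are: Pia–Zubin–Leo; Pia–Sara–Leo.
That gives 2 distinct shortest paths.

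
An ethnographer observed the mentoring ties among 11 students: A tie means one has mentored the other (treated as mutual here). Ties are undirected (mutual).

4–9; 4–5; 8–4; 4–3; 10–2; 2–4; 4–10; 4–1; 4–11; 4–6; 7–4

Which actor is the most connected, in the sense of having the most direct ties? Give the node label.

4

Degrees — 1:1, 2:2, 3:1, 4:10, 5:1, 6:1, 7:1, 8:1, 9:1, 10:2, 11:1.
The maximum is 10, attained only by 4.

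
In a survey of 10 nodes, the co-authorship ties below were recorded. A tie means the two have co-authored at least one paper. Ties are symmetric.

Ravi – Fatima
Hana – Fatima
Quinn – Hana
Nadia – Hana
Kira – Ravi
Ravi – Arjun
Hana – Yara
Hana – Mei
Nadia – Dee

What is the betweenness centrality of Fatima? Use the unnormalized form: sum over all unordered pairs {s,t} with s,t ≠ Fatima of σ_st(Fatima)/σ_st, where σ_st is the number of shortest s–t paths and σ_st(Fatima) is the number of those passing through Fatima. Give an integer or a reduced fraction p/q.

18

Pairs whose geodesics pass through Fatima — Yara–Kira: 1; Yara–Ravi: 1; Yara–Arjun: 1; Mei–Kira: 1; Mei–Ravi: 1; Mei–Arjun: 1; Kira–Dee: 1; Kira–Hana: 1; Kira–Nadia: 1; Kira–Quinn: 1; Dee–Ravi: 1; Dee–Arjun: 1; Hana–Ravi: 1; Hana–Arjun: 1 … (+4 more pairs).
All other pairs contribute 0.
Summing the contributions gives betweenness(Fatima) = 18.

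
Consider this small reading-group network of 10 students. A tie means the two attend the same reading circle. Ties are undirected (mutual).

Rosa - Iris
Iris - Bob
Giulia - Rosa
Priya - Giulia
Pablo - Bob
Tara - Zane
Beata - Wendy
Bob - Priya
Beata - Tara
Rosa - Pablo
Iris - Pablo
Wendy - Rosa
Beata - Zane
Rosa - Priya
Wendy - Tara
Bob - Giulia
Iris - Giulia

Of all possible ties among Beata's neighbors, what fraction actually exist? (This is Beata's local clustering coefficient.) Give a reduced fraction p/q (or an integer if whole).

Beata's neighbors: Tara, Wendy, and Zane (k = 3).
Possible neighbor pairs: C(3,2) = 3. Edges among them: Tara–Wendy, Tara–Zane → e = 2.
Clustering(Beata) = 2/3.

2/3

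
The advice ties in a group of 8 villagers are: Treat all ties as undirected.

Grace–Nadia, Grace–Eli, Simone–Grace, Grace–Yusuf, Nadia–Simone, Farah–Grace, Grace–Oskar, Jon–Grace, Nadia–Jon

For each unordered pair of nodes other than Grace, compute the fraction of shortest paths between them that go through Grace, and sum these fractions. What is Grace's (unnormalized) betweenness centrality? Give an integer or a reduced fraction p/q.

37/2

Pairs whose geodesics pass through Grace — Jon–Yusuf: 1; Jon–Eli: 1; Jon–Simone: 1/2; Jon–Farah: 1; Jon–Oskar: 1; Yusuf–Eli: 1; Yusuf–Nadia: 1; Yusuf–Simone: 1; Yusuf–Farah: 1; Yusuf–Oskar: 1; Eli–Nadia: 1; Eli–Simone: 1; Eli–Farah: 1; Eli–Oskar: 1 … (+5 more pairs).
All other pairs contribute 0.
Summing the contributions gives betweenness(Grace) = 37/2.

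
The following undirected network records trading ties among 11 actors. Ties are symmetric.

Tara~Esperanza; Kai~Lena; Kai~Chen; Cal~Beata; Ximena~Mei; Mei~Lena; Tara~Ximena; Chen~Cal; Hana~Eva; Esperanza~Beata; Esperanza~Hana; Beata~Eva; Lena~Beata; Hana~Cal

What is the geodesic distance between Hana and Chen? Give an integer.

2

One shortest route is Hana – Cal – Chen, which uses 2 edges, and Hana and Chen are not directly tied, so nothing shorter exists. So d(Hana,Chen) = 2.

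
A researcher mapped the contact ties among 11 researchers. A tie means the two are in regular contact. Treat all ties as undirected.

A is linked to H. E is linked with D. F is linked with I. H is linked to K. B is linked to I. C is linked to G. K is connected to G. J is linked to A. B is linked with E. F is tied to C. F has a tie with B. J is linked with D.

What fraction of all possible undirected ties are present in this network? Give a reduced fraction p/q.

There are 12 edges and 11 nodes, so the maximum possible is C(11,2) = 55.
Density = 12/55.

12/55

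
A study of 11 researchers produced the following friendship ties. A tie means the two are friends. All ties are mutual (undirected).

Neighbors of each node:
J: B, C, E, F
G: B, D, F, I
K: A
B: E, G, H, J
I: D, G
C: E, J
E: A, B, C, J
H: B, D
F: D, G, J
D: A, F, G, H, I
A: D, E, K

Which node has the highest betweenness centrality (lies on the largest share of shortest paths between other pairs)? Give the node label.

Unnormalized betweenness of each node: A:56/5, B:69/10, C:0, D:367/30, E:247/30, F:17/5, G:64/15, H:1/2, I:0, J:79/15, K:0.
D has the largest value, 367/30, making it the main broker — the node through which the most shortest paths run.

D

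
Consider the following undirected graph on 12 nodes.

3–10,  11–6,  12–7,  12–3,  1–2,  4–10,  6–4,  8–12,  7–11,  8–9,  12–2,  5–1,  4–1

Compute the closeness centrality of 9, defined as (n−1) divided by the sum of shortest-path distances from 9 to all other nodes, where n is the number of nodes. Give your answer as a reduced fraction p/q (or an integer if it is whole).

Distances from 9: 1:4, 2:3, 3:3, 4:5, 5:5, 6:5, 7:3, 8:1, 10:4, 11:4, 12:2. Sum = 39.
n = 12, so closeness = 11/39.

11/39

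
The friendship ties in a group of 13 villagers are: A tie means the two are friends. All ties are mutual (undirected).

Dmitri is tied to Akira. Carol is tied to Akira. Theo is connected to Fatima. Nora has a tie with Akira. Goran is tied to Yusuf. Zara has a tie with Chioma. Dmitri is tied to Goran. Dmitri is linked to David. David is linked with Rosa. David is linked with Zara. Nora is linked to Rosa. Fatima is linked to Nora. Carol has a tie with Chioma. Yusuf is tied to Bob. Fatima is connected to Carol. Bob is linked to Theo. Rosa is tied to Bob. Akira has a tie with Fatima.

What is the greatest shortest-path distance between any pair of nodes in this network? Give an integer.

Eccentricity of each node (its greatest distance to any other): Akira:3, Bob:4, Carol:4, Chioma:5, David:3, Dmitri:3, Fatima:3, Goran:4, Nora:3, Rosa:3, Theo:4, Yusuf:5, Zara:4.
The maximum eccentricity is 5, realized for instance by the pair Yusuf–Chioma via Yusuf – Goran – Dmitri – David – Zara – Chioma. So the diameter is 5.

5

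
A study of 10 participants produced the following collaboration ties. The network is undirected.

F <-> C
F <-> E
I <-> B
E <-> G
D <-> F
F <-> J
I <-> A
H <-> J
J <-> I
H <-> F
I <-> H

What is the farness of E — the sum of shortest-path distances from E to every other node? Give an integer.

Distances from E: A:4, B:4, C:2, D:2, F:1, G:1, H:2, I:3, J:2.
Sum = 4 + 4 + 2 + 2 + 1 + 1 + 2 + 3 + 2 = 21.

21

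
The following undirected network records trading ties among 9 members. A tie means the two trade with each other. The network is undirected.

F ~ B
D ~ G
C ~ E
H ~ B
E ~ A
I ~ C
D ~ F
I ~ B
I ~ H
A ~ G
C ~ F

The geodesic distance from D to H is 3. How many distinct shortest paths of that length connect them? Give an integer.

1

The shortest distance is 3, and the only length-3 path is D–F–B–H. So there is exactly 1 shortest path.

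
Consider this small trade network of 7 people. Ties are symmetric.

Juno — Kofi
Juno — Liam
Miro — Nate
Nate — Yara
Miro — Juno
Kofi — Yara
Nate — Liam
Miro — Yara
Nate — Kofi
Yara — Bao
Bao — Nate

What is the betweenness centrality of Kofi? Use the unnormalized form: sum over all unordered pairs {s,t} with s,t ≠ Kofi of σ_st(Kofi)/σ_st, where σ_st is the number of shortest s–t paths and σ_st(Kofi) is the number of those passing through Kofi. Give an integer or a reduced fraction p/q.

37/30

Pairs whose geodesics pass through Kofi — Yara–Juno: 1/2; Bao–Juno: 2/5; Juno–Nate: 1/3.
All other pairs contribute 0.
Summing the contributions gives betweenness(Kofi) = 37/30.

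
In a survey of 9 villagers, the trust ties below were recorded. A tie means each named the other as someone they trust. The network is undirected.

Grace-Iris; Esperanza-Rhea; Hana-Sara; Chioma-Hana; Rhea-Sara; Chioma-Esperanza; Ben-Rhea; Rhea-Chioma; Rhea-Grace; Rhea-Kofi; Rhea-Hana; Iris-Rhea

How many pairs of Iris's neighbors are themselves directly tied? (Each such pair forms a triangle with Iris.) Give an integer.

Iris's neighbors: Grace and Rhea.
Neighbor pairs that are themselves tied: Iris–Grace–Rhea. Each forms one triangle with Iris, for 1 in total.

1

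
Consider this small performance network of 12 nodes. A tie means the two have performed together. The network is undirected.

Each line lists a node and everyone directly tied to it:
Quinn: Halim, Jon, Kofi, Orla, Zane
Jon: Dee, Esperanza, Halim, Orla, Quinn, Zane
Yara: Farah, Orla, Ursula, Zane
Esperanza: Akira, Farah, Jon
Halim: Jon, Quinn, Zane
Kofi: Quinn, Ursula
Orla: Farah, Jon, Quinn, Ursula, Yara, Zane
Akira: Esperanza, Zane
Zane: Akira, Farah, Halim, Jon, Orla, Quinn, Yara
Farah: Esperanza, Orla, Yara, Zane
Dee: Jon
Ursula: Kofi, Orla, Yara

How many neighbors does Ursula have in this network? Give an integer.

Ursula is directly tied to Kofi, Orla, and Yara. That is 3 neighbors, so the degree of Ursula is 3.

3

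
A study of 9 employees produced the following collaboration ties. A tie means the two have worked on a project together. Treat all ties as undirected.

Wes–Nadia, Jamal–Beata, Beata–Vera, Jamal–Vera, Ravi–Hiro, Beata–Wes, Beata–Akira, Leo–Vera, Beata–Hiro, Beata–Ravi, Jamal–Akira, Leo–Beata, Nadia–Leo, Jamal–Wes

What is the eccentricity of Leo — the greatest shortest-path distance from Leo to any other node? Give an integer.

2

Distances from Leo: Akira:2, Beata:1, Hiro:2, Jamal:2, Nadia:1, Ravi:2, Vera:1, Wes:2.
The largest is 2 (to Wes, Hiro, Ravi, Akira, and Jamal), so the eccentricity of Leo is 2.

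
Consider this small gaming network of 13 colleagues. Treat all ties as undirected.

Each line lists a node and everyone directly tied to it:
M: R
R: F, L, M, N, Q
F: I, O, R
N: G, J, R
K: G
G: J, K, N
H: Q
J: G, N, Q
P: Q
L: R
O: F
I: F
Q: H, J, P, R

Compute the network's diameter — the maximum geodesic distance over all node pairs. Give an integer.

Eccentricity of each node (its greatest distance to any other): F:4, G:4, H:4, I:5, J:4, K:5, L:4, M:4, N:3, O:5, P:4, Q:3, R:3.
The maximum eccentricity is 5, realized for instance by the pair I–K via I – F – R – N – G – K. So the diameter is 5.

5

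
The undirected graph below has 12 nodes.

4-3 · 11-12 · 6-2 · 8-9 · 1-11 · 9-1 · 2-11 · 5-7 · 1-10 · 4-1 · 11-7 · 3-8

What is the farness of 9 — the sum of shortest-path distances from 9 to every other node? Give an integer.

Distances from 9: 1:1, 2:3, 3:2, 4:2, 5:4, 6:4, 7:3, 8:1, 10:2, 11:2, 12:3.
Sum = 1 + 3 + 2 + 2 + 4 + 4 + 3 + 1 + 2 + 2 + 3 = 27.

27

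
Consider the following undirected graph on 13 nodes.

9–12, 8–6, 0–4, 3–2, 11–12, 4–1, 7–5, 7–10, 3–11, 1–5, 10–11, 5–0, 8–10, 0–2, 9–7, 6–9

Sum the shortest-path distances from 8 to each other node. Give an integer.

34

Distances from 8: 0:4, 1:4, 2:4, 3:3, 4:5, 5:3, 6:1, 7:2, 9:2, 10:1, 11:2, 12:3.
Sum = 4 + 4 + 4 + 3 + 5 + 3 + 1 + 2 + 2 + 1 + 2 + 3 = 34.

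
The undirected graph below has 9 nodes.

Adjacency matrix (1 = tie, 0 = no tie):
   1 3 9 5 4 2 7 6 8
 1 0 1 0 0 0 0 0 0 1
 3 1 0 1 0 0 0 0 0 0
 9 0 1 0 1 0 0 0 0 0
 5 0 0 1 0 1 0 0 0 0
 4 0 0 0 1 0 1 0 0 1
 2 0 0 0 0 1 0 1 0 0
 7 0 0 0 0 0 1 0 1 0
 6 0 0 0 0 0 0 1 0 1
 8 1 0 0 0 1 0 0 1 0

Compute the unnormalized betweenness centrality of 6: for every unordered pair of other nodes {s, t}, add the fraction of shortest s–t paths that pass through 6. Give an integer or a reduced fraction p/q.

Pairs whose geodesics pass through 6 — 1–7: 1; 3–7: 1; 7–8: 1.
All other pairs contribute 0.
Summing the contributions gives betweenness(6) = 3.

3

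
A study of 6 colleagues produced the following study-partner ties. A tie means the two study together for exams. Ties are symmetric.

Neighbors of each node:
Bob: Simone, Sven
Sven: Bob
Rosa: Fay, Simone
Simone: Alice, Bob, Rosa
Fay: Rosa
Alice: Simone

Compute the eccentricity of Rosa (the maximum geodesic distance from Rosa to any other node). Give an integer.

Distances from Rosa: Alice:2, Bob:2, Fay:1, Simone:1, Sven:3.
The largest is 3 (to Sven), so the eccentricity of Rosa is 3.

3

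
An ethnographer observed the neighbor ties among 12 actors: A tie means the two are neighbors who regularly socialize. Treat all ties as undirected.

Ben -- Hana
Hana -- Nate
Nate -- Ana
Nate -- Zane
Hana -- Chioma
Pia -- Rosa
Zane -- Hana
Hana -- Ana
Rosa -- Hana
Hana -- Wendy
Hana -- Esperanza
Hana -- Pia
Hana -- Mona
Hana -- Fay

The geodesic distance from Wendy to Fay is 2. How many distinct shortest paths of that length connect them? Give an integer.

The shortest distance is 2, and the only length-2 path is Wendy–Hana–Fay. So there is exactly 1 shortest path.

1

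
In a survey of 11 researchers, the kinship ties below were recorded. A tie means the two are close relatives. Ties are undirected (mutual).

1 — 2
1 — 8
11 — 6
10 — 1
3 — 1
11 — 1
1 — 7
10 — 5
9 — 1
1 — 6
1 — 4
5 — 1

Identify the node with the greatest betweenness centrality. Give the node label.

Unnormalized betweenness of each node: 1:43, 2:0, 3:0, 4:0, 5:0, 6:0, 7:0, 8:0, 9:0, 10:0, 11:0.
1 has the largest value, 43, making it the main broker — the node through which the most shortest paths run.

1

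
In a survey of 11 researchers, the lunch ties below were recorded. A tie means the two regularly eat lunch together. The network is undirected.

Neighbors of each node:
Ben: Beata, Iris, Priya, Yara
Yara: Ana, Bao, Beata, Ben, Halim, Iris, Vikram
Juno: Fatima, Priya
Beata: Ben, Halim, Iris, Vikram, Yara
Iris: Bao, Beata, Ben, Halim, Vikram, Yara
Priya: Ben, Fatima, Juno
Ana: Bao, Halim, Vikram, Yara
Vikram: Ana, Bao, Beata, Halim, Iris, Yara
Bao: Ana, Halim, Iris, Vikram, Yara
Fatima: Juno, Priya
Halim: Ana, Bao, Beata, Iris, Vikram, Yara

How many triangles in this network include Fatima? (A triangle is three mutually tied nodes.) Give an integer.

1

Fatima's neighbors: Juno and Priya.
Neighbor pairs that are themselves tied: Fatima–Juno–Priya. Each forms one triangle with Fatima, for 1 in total.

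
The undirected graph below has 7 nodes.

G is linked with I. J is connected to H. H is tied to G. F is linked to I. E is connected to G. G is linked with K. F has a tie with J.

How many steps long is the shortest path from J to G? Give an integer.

One shortest route is J – H – G, which uses 2 edges, and J and G are not directly tied, so nothing shorter exists. So d(J,G) = 2.

2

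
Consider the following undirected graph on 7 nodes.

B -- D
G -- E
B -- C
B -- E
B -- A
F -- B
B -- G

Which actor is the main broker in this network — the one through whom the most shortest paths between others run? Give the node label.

B

Unnormalized betweenness of each node: A:0, B:14, C:0, D:0, E:0, F:0, G:0.
B has the largest value, 14, making it the main broker — the node through which the most shortest paths run.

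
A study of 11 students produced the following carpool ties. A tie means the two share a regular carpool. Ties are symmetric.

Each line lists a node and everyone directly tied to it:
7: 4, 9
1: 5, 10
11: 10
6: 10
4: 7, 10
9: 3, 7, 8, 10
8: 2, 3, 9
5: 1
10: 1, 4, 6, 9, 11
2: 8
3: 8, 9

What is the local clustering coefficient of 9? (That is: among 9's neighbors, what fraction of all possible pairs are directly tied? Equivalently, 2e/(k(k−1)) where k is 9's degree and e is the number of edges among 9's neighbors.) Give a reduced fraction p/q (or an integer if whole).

9's neighbors: 3, 7, 8, and 10 (k = 4).
Possible neighbor pairs: C(4,2) = 6. Edges among them: 3–8 → e = 1.
Clustering(9) = 1/6.

1/6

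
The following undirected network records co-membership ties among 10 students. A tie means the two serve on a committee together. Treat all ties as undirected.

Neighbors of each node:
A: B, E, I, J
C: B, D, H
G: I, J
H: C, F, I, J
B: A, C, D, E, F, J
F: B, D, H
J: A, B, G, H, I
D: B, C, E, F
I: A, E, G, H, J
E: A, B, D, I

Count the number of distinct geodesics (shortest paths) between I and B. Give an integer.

The shortest distance is 2. The length-2 paths are: I–E–B; I–A–B; I–J–B.
That gives 3 distinct shortest paths.

3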